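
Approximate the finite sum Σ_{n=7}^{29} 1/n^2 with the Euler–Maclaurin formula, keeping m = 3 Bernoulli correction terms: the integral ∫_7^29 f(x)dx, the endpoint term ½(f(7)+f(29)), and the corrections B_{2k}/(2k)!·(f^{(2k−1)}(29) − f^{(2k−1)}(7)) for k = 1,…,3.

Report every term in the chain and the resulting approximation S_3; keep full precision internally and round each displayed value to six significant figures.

S_3 ≈ 0.119650

The integral term ∫_7^29 1/x^2 dx = 0.108374.
Endpoint term: (f(7) + f(29))/2 = (0.0204082 + 0.00118906)/2 = 0.0107986.
Running total after boundary: 0.119173.
k=1: B_{2}/(2)! × [f^{(1)}(29) − f^{(1)}(7)] = 1/12 × (-8.20042e-05 − (-0.00583090)) = 0.000479075.
After k=1: 0.119652.
k=2: B_{4}/(4)! × [f^{(3)}(29) − f^{(3)}(7)] = −1/720 × (-1.17010e-06 − (-0.00142798)) = -1.98168e-06.
After k=2: 0.119650.
k=3: B_{6}/(6)! × [f^{(5)}(29) − f^{(5)}(7)] = 1/30240 × (-4.17394e-08 − (-0.000874271)) = 2.89097e-08.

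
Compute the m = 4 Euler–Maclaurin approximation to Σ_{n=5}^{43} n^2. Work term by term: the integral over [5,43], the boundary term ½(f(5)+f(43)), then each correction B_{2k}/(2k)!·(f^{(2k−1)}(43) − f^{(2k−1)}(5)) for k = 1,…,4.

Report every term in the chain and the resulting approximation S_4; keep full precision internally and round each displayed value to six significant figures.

S_4 ≈ 27404.0

Integral: ∫_5^43 x^2 dx = 26460.7.
½[f(5) + f(43)] = ½[25.0000 + 1849.00] = 937.000.
So far: 27397.7.
Order-1 term: 1/12 · (86.0000 − 10.0000) = 6.33333.
Partial sum through k=1: 27404.0.
Order-2 term: −1/720 · (0.00000 − 0.00000) = 0.00000.
Partial sum through k=2: 27404.0.
Order-3 term: 1/30240 · (0.00000 − 0.00000) = 0.00000.
Partial sum through k=3: 27404.0.
Order-4 term: −1/1209600 · (0.00000 − 0.00000) = 0.00000.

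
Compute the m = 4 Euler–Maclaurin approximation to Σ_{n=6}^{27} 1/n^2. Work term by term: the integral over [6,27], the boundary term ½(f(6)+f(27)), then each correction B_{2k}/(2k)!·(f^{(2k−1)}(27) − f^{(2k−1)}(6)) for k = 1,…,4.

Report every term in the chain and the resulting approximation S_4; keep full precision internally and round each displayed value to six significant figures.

The integral term ∫_6^27 1/x^2 dx = 0.129630.
Endpoint term: (f(6) + f(27))/2 = (0.0277778 + 0.00137174)/2 = 0.0145748.
Running total after boundary: 0.144204.
Correction k=1: B_{2}/2! · (f^{(1)}(27) − f^{(1)}(6)) = 1/12 · (-0.000101611 − (-0.00925926)) = 0.000763137.
Partial sum through k=1: 0.144968.
Correction k=2: B_{4}/4! · (f^{(3)}(27) − f^{(3)}(6)) = −1/720 · (-1.67260e-06 − (-0.00308642)) = -4.28437e-06.
Partial sum through k=2: 0.144963.
Correction k=3: B_{6}/6! · (f^{(5)}(27) − f^{(5)}(6)) = 1/30240 · (-6.88313e-08 − (-0.00257202)) = 8.50512e-08.
Partial sum through k=3: 0.144963.
Correction k=4: B_{8}/8! · (f^{(7)}(27) − f^{(7)}(6)) = −1/1209600 · (-5.28745e-09 − (-0.00400091)) = -3.30763e-09.

S_4 ≈ 0.144963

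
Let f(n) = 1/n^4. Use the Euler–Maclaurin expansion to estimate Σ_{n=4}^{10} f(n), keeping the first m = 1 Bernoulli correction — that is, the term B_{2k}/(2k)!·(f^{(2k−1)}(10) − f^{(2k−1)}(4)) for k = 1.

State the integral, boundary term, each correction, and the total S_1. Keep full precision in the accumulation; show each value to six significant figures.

Integral: ∫_4^10 1/x^4 dx = 0.00487500.
Endpoint term: (f(4) + f(10))/2 = (0.00390625 + 0.000100000)/2 = 0.00200313.
Running total after boundary: 0.00687813.
k=1: B_{2}/(2)! × [f^{(1)}(10) − f^{(1)}(4)] = 1/12 × (-4.00000e-05 − (-0.00390625)) = 0.000322187.

S_1 ≈ 0.00720031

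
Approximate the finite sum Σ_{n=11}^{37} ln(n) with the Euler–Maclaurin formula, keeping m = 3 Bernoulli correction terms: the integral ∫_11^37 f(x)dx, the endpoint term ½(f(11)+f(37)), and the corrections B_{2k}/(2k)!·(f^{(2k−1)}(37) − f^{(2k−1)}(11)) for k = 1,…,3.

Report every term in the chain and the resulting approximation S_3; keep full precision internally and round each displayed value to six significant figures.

The integral term ∫_11^37 ln(x) dx = 81.2271.
Endpoint term: (f(11) + f(37))/2 = (2.39790 + 3.61092)/2 = 3.00441.
Integral + boundary = 84.2315.
k=1: B_{2}/(2)! × [f^{(1)}(37) − f^{(1)}(11)] = 1/12 × (0.0270270 − 0.0909091) = -0.00532351.
After k=1: 84.2262.
k=2: B_{4}/(4)! × [f^{(3)}(37) − f^{(3)}(11)] = −1/720 × (3.94843e-05 − 0.00150263) = 2.03215e-06.
After k=2: 84.2262.
k=3: B_{6}/(6)! × [f^{(5)}(37) − f^{(5)}(11)] = 1/30240 × (3.46101e-07 − 0.000149021) = -4.91650e-09.

S_3 ≈ 84.2262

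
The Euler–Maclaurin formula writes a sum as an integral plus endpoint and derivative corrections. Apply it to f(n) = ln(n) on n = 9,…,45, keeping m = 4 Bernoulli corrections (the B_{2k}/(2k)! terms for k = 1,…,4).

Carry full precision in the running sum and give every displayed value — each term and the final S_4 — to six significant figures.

S_4 ≈ 118.519

∫_9^45 ln(x) dx evaluates to 115.525.
Endpoint term: (f(9) + f(45))/2 = (2.19722 + 3.80666)/2 = 3.00194.
So far: 118.527.
Correction k=1: B_{2}/2! · (f^{(1)}(45) − f^{(1)}(9)) = 1/12 · (0.0222222 − 0.111111) = -0.00740741.
Running total after k=1: 118.519.
Correction k=2: B_{4}/4! · (f^{(3)}(45) − f^{(3)}(9)) = −1/720 · (2.19479e-05 − 0.00274348) = 3.77991e-06.
Running total after k=2: 118.519.
Correction k=3: B_{6}/6! · (f^{(5)}(45) − f^{(5)}(9)) = 1/30240 · (1.30061e-07 − 0.000406442) = -1.34362e-08.
Running total after k=3: 118.519.
Correction k=4: B_{8}/8! · (f^{(7)}(45) − f^{(7)}(9)) = −1/1209600 · (1.92684e-09 − 0.000150534) = 1.24448e-10.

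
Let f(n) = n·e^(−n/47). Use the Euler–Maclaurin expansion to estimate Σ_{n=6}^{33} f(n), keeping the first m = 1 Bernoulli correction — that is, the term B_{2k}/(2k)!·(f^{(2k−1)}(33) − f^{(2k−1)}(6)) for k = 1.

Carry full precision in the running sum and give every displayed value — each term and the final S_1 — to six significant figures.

S_1 ≈ 340.034

The integral term ∫_6^33 x·e^(−x/47) dx = 329.269.
Boundary: ½(f(6) + f(33)) = ½(5.28092 + 16.3525) = 10.8167.
So far: 340.085.
k=1: B_{2}/(2)! × [f^{(1)}(33) − f^{(1)}(6)] = 1/12 × (0.147605 − 0.767793) = -0.0516824.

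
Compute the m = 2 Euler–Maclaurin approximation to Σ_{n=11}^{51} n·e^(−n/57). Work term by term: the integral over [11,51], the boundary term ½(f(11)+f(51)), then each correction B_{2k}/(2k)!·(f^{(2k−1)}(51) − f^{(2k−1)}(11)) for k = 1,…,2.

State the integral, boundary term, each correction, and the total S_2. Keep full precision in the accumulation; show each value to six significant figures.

∫_11^51 x·e^(−x/57) dx evaluates to 679.698.
Endpoint term: (f(11) + f(51))/2 = (9.06946 + 20.8445)/2 = 14.9570.
Integral + boundary = 694.655.
Order-1 term: 1/12 · (0.0430226 − 0.665383) = -0.0518634.
After k=1: 694.603.
Order-2 term: −1/720 · (0.000264836 − 0.000712335) = 6.21526e-07.

S_2 ≈ 694.603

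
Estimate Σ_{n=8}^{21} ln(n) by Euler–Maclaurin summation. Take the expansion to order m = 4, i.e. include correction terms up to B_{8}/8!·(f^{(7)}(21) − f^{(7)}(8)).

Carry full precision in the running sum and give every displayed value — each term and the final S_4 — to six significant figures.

The integral term ∫_8^21 ln(x) dx = 34.2994.
Boundary: ½(f(8) + f(21)) = ½(2.07944 + 3.04452) = 2.56198.
So far: 36.8614.
Order-1 term: 1/12 · (0.0476190 − 0.125000) = -0.00644841.
Running total after k=1: 36.8550.
Order-2 term: −1/720 · (0.000215959 − 0.00390625) = 5.12540e-06.
Running total after k=2: 36.8550.
Order-3 term: 1/30240 · (5.87645e-06 − 0.000732422) = -2.40260e-08.
Running total after k=3: 36.8550.
Order-4 term: −1/1209600 · (3.99758e-07 − 0.000343323) = 2.83501e-10.

S_4 ≈ 36.8550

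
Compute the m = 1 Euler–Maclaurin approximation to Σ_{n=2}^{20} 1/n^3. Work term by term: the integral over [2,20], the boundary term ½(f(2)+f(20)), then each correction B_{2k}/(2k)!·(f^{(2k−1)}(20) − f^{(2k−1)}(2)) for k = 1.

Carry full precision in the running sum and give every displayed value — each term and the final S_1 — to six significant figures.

S_1 ≈ 0.201936

The integral term ∫_2^20 1/x^3 dx = 0.123750.
Boundary: ½(f(2) + f(20)) = ½(0.125000 + 0.000125000) = 0.0625625.
Running total after boundary: 0.186312.
k=1: B_{2}/(2)! × [f^{(1)}(20) − f^{(1)}(2)] = 1/12 × (-1.87500e-05 − (-0.187500)) = 0.0156234.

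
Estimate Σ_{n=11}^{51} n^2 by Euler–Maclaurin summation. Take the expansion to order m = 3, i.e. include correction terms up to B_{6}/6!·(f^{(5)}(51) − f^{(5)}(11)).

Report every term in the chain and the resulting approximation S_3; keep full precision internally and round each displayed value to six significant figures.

∫_11^51 x^2 dx evaluates to 43773.3.
½[f(11) + f(51)] = ½[121.000 + 2601.00] = 1361.00.
Integral + boundary = 45134.3.
k=1: B_{2}/(2)! × [f^{(1)}(51) − f^{(1)}(11)] = 1/12 × (102.000 − 22.0000) = 6.66667.
Partial sum through k=1: 45141.0.
k=2: B_{4}/(4)! × [f^{(3)}(51) − f^{(3)}(11)] = −1/720 × (0.00000 − 0.00000) = 0.00000.
Partial sum through k=2: 45141.0.
k=3: B_{6}/(6)! × [f^{(5)}(51) − f^{(5)}(11)] = 1/30240 × (0.00000 − 0.00000) = 0.00000.

S_3 ≈ 45141.0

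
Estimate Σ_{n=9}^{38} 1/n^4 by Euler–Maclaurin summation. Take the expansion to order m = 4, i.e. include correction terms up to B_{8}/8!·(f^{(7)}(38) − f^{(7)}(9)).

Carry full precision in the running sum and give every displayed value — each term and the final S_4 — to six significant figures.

S_4 ≈ 0.000533227

The integral term ∫_9^38 1/x^4 dx = 0.000451173.
½[f(9) + f(38)] = ½[0.000152416 + 4.79585e-07] = 7.64477e-05.
So far: 0.000527620.
Correction k=1: B_{2}/2! · (f^{(1)}(38) − f^{(1)}(9)) = 1/12 · (-5.04826e-08 − (-6.77404e-05)) = 5.64082e-06.
Running total after k=1: 0.000533261.
Correction k=2: B_{4}/4! · (f^{(3)}(38) − f^{(3)}(9)) = −1/720 · (-1.04881e-09 − (-2.50890e-05)) = -3.48444e-08.
Running total after k=2: 0.000533226.
Correction k=3: B_{6}/6! · (f^{(5)}(38) − f^{(5)}(9)) = 1/30240 · (-4.06740e-11 − (-1.73455e-05)) = 5.73593e-10.
Running total after k=3: 0.000533227.
Correction k=4: B_{8}/8! · (f^{(7)}(38) − f^{(7)}(9)) = −1/1209600 · (-2.53508e-12 − (-1.92728e-05)) = -1.59332e-11.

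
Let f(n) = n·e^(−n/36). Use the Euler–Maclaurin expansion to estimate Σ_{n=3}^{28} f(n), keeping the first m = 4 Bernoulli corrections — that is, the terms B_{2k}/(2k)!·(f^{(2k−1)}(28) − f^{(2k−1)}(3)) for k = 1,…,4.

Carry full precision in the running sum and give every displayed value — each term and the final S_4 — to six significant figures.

S_4 ≈ 240.976

Integral: ∫_3^28 x·e^(−x/36) dx = 233.225.
Endpoint term: (f(3) + f(28))/2 = (2.76013 + 12.8639)/2 = 7.81203.
So far: 241.037.
Order-1 term: 1/12 · (0.102095 − 0.843374) = -0.0617733.
Running total after k=1: 240.976.
Order-2 term: −1/720 · (0.000787767 − 0.00207057) = 1.78168e-06.
Running total after k=2: 240.976.
Order-3 term: 1/30240 · (1.15491e-06 − 2.69321e-06) = -5.08697e-11.
Running total after k=3: 240.976.
Order-4 term: −1/1209600 · (1.31325e-09 − 2.92342e-09) = 1.33116e-15.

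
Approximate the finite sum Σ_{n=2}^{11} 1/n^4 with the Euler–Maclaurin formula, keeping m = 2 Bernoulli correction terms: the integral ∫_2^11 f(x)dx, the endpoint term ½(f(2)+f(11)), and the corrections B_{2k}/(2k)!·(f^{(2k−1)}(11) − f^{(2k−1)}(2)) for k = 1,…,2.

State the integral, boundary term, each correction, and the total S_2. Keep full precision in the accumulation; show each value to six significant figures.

S_2 ≈ 0.0818129

∫_2^11 1/x^4 dx evaluates to 0.0414162.
Boundary: ½(f(2) + f(11)) = ½(0.0625000 + 6.83013e-05) = 0.0312842.
Integral + boundary = 0.0727004.
k=1: B_{2}/(2)! × [f^{(1)}(11) − f^{(1)}(2)] = 1/12 × (-2.48369e-05 − (-0.125000)) = 0.0104146.
After k=1: 0.0831150.
k=2: B_{4}/(4)! × [f^{(3)}(11) − f^{(3)}(2)] = −1/720 × (-6.15790e-06 − (-0.937500)) = -0.00130207.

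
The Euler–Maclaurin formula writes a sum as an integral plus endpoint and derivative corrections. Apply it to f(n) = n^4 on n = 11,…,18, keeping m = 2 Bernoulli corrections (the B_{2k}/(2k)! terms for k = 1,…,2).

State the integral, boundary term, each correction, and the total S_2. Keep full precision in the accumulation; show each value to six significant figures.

S_2 ≈ 407012

The integral term ∫_11^18 x^4 dx = 345703.
Boundary: ½(f(11) + f(18)) = ½(14641.0 + 104976) = 59808.5.
Running total after boundary: 405512.
Correction k=1: B_{2}/2! · (f^{(1)}(18) − f^{(1)}(11)) = 1/12 · (23328.0 − 5324.00) = 1500.33.
After k=1: 407012.
Correction k=2: B_{4}/4! · (f^{(3)}(18) − f^{(3)}(11)) = −1/720 · (432.000 − 264.000) = -0.233333.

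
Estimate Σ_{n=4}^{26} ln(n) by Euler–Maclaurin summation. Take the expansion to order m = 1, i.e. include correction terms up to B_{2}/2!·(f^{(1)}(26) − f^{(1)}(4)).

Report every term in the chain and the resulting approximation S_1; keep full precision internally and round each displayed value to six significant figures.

∫_4^26 ln(x) dx evaluates to 57.1653.
Endpoint term: (f(4) + f(26))/2 = (1.38629 + 3.25810)/2 = 2.32220.
Integral + boundary = 59.4875.
Correction k=1: B_{2}/2! · (f^{(1)}(26) − f^{(1)}(4)) = 1/12 · (0.0384615 − 0.250000) = -0.0176282.

S_1 ≈ 59.4699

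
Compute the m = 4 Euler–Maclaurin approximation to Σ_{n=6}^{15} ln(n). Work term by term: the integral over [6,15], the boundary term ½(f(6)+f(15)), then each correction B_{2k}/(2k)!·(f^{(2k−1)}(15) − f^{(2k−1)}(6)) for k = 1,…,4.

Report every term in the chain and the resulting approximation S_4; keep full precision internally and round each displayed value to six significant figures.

The integral term ∫_6^15 ln(x) dx = 20.8702.
½[f(6) + f(15)] = ½[1.79176 + 2.70805] = 2.24990.
Running total after boundary: 23.1201.
Correction k=1: B_{2}/2! · (f^{(1)}(15) − f^{(1)}(6)) = 1/12 · (0.0666667 − 0.166667) = -0.00833333.
Partial sum through k=1: 23.1118.
Correction k=2: B_{4}/4! · (f^{(3)}(15) − f^{(3)}(6)) = −1/720 · (0.000592593 − 0.00925926) = 1.20370e-05.
Partial sum through k=2: 23.1118.
Correction k=3: B_{6}/6! · (f^{(5)}(15) − f^{(5)}(6)) = 1/30240 · (3.16049e-05 − 0.00308642) = -1.01019e-07.
Partial sum through k=3: 23.1118.
Correction k=4: B_{8}/8! · (f^{(7)}(15) − f^{(7)}(6)) = −1/1209600 · (4.21399e-06 − 0.00257202) = 2.12285e-09.

S_4 ≈ 23.1118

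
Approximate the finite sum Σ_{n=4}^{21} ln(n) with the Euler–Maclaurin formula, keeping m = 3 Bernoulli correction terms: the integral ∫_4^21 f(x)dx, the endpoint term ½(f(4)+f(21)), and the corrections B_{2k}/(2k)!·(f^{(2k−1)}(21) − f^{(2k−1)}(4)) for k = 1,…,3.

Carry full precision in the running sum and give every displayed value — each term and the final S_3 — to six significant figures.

S_3 ≈ 43.5884

The integral term ∫_4^21 ln(x) dx = 41.3898.
Boundary: ½(f(4) + f(21)) = ½(1.38629 + 3.04452) = 2.21541.
So far: 43.6052.
Correction k=1: B_{2}/2! · (f^{(1)}(21) − f^{(1)}(4)) = 1/12 · (0.0476190 − 0.250000) = -0.0168651.
After k=1: 43.5883.
Correction k=2: B_{4}/4! · (f^{(3)}(21) − f^{(3)}(4)) = −1/720 · (0.000215959 − 0.0312500) = 4.31028e-05.
After k=2: 43.5884.
Correction k=3: B_{6}/6! · (f^{(5)}(21) − f^{(5)}(4)) = 1/30240 · (5.87645e-06 − 0.0234375) = -7.74855e-07.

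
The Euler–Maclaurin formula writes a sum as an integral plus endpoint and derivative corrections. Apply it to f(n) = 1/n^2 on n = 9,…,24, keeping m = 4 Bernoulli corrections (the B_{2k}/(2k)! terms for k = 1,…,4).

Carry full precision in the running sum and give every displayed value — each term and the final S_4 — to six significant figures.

∫_9^24 1/x^2 dx evaluates to 0.0694444.
½[f(9) + f(24)] = ½[0.0123457 + 0.00173611] = 0.00704090.
Running total after boundary: 0.0764853.
k=1: B_{2}/(2)! × [f^{(1)}(24) − f^{(1)}(9)] = 1/12 × (-0.000144676 − (-0.00274348)) = 0.000216567.
After k=1: 0.0767019.
k=2: B_{4}/(4)! × [f^{(3)}(24) − f^{(3)}(9)] = −1/720 × (-3.01408e-06 − (-0.000406442)) = -5.60317e-07.
After k=2: 0.0767013.
k=3: B_{6}/(6)! × [f^{(5)}(24) − f^{(5)}(9)] = 1/30240 × (-1.56983e-07 − (-0.000150534)) = 4.97279e-09.
After k=3: 0.0767014.
k=4: B_{8}/(8)! × [f^{(7)}(24) − f^{(7)}(9)] = −1/1209600 × (-1.52623e-08 − (-0.000104073)) = -8.60265e-11.

S_4 ≈ 0.0767014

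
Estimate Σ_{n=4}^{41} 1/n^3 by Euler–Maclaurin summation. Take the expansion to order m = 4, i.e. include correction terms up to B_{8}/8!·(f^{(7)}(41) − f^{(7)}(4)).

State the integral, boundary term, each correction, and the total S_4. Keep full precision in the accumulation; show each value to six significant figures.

S_4 ≈ 0.0397296

The integral term ∫_4^41 1/x^3 dx = 0.0309526.
½[f(4) + f(41)] = ½[0.0156250 + 1.45094e-05] = 0.00781975.
Running total after boundary: 0.0387723.
k=1: B_{2}/(2)! × [f^{(1)}(41) − f^{(1)}(4)] = 1/12 × (-1.06166e-06 − (-0.0117188)) = 0.000976474.
Partial sum through k=1: 0.0397488.
k=2: B_{4}/(4)! × [f^{(3)}(41) − f^{(3)}(4)] = −1/720 × (-1.26313e-08 − (-0.0146484)) = -2.03450e-05.
Partial sum through k=2: 0.0397284.
k=3: B_{6}/(6)! × [f^{(5)}(41) − f^{(5)}(4)] = 1/30240 × (-3.15595e-10 − (-0.0384521)) = 1.27157e-06.
Partial sum through k=3: 0.0397297.
k=4: B_{8}/(8)! × [f^{(7)}(41) − f^{(7)}(4)] = −1/1209600 × (-1.35174e-11 − (-0.173035)) = -1.43051e-07.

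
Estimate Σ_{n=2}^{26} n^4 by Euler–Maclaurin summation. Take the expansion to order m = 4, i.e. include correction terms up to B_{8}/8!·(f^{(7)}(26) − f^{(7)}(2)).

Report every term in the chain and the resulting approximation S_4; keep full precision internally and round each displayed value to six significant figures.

S_4 ≈ 2.61062e+06

Integral: ∫_2^26 x^4 dx = 2.37627e+06.
½[f(2) + f(26)] = ½[16.0000 + 456976] = 228496.
Running total after boundary: 2.60476e+06.
k=1: B_{2}/(2)! × [f^{(1)}(26) − f^{(1)}(2)] = 1/12 × (70304.0 − 32.0000) = 5856.00.
Running total after k=1: 2.61062e+06.
k=2: B_{4}/(4)! × [f^{(3)}(26) − f^{(3)}(2)] = −1/720 × (624.000 − 48.0000) = -0.800000.
Running total after k=2: 2.61062e+06.
k=3: B_{6}/(6)! × [f^{(5)}(26) − f^{(5)}(2)] = 1/30240 × (0.00000 − 0.00000) = 0.00000.
Running total after k=3: 2.61062e+06.
k=4: B_{8}/(8)! × [f^{(7)}(26) − f^{(7)}(2)] = −1/1209600 × (0.00000 − 0.00000) = 0.00000.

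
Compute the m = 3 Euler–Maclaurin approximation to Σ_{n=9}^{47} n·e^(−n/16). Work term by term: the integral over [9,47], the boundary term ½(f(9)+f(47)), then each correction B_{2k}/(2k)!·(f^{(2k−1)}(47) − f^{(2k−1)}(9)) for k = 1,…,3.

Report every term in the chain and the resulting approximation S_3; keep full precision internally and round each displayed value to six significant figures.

The integral term ∫_9^47 x·e^(−x/16) dx = 174.491.
Boundary: ½(f(9) + f(47)) = ½(5.12805 + 2.49091) = 3.80948.
Integral + boundary = 178.301.
k=1: B_{2}/(2)! × [f^{(1)}(47) − f^{(1)}(9)] = 1/12 × (-0.102684 − 0.249280) = -0.0293303.
Running total after k=1: 178.271.
k=2: B_{4}/(4)! × [f^{(3)}(47) − f^{(3)}(9)] = −1/720 × (1.29390e-05 − 0.00542518) = 7.51700e-06.
Running total after k=2: 178.271.
k=3: B_{6}/(6)! × [f^{(5)}(47) − f^{(5)}(9)] = 1/30240 × (1.66792e-06 − 3.85805e-05) = -1.22065e-09.

S_3 ≈ 178.271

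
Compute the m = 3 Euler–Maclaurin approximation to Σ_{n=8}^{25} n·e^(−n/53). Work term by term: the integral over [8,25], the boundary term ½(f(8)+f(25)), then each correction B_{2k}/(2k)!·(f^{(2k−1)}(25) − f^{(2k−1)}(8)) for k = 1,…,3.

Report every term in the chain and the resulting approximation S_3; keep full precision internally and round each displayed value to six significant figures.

∫_8^25 x·e^(−x/53) dx evaluates to 200.669.
Endpoint term: (f(8) + f(25))/2 = (6.87917 + 15.5985)/2 = 11.2389.
Running total after boundary: 211.908.
k=1: B_{2}/(2)! × [f^{(1)}(25) − f^{(1)}(8)] = 1/12 × (0.329630 − 0.730101) = -0.0333726.
Partial sum through k=1: 211.875.
k=2: B_{4}/(4)! × [f^{(3)}(25) − f^{(3)}(8)] = −1/720 × (0.000561593 − 0.000872159) = 4.31342e-07.
Partial sum through k=2: 211.875.
k=3: B_{6}/(6)! × [f^{(5)}(25) − f^{(5)}(8)] = 1/30240 × (3.58077e-07 − 5.28445e-07) = -5.63388e-12.

S_3 ≈ 211.875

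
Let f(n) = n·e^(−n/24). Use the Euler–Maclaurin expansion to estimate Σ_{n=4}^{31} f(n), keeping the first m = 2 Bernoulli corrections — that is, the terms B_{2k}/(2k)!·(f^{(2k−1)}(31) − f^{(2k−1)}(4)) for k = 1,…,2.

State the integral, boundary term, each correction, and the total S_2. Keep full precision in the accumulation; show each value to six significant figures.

∫_4^31 x·e^(−x/24) dx evaluates to 206.083.
Endpoint term: (f(4) + f(31))/2 = (3.38593 + 8.51918)/2 = 5.95256.
So far: 212.036.
Correction k=1: B_{2}/2! · (f^{(1)}(31) − f^{(1)}(4)) = 1/12 · (-0.0801536 − 0.705401) = -0.0654629.
After k=1: 211.970.
Correction k=2: B_{4}/4! · (f^{(3)}(31) − f^{(3)}(4)) = −1/720 · (0.000815054 − 0.00416383) = 4.65107e-06.

S_2 ≈ 211.970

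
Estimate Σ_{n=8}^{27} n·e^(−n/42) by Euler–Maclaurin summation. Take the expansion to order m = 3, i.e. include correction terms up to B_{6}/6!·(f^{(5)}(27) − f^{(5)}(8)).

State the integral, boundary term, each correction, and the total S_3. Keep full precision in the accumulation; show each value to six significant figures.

Integral: ∫_8^27 x·e^(−x/42) dx = 212.054.
Endpoint term: (f(8) + f(27))/2 = (6.61252 + 14.1963)/2 = 10.4044.
Integral + boundary = 222.458.
Correction k=1: B_{2}/2! · (f^{(1)}(27) − f^{(1)}(8)) = 1/12 · (0.187781 − 0.669124) = -0.0401119.
Partial sum through k=1: 222.418.
Correction k=2: B_{4}/4! · (f^{(3)}(27) − f^{(3)}(8)) = −1/720 · (0.000702584 − 0.00131647) = 8.52622e-07.
Partial sum through k=2: 222.418.
Correction k=3: B_{6}/6! · (f^{(5)}(27) − f^{(5)}(8)) = 1/30240 · (7.36233e-07 − 1.27756e-06) = -1.79011e-11.

S_3 ≈ 222.418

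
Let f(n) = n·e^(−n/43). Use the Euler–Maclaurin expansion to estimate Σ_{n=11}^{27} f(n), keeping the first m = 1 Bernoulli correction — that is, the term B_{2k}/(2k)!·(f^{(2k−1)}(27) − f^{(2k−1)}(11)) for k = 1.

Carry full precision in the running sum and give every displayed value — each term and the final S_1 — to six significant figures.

S_1 ≈ 202.864

The integral term ∫_11^27 x·e^(−x/43) dx = 191.432.
Endpoint term: (f(11) + f(27))/2 = (8.51715 + 14.4101)/2 = 11.4636.
So far: 202.896.
k=1: B_{2}/(2)! × [f^{(1)}(27) − f^{(1)}(11)] = 1/12 × (0.198589 − 0.576213) = -0.0314687.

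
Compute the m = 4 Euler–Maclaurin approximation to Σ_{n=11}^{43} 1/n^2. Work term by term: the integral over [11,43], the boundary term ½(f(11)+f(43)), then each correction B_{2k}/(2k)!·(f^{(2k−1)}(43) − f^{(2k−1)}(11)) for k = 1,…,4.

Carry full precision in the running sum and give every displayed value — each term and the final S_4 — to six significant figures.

S_4 ≈ 0.0721788

The integral term ∫_11^43 1/x^2 dx = 0.0676533.
½[f(11) + f(43)] = ½[0.00826446 + 0.000540833] = 0.00440265.
Running total after boundary: 0.0720559.
Correction k=1: B_{2}/2! · (f^{(1)}(43) − f^{(1)}(11)) = 1/12 · (-2.51550e-05 − (-0.00150263)) = 0.000123123.
Partial sum through k=1: 0.0721790.
Correction k=2: B_{4}/4! · (f^{(3)}(43) − f^{(3)}(11)) = −1/720 · (-1.63256e-07 − (-0.000149021)) = -2.06747e-07.
Partial sum through k=2: 0.0721788.
Correction k=3: B_{6}/6! · (f^{(5)}(43) − f^{(5)}(11)) = 1/30240 · (-2.64883e-09 − (-3.69474e-05)) = 1.22172e-09.
Partial sum through k=3: 0.0721788.
Correction k=4: B_{8}/8! · (f^{(7)}(43) − f^{(7)}(11)) = −1/1209600 · (-8.02240e-11 − (-1.70996e-05)) = -1.41365e-11.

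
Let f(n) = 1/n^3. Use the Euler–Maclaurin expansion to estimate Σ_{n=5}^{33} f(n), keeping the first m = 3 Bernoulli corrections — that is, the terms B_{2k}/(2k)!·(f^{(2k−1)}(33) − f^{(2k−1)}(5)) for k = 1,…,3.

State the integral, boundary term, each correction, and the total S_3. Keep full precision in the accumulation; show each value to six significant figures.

S_3 ≈ 0.0239494

∫_5^33 1/x^3 dx evaluates to 0.0195409.
Boundary: ½(f(5) + f(33)) = ½(0.00800000 + 2.78265e-05) = 0.00401391.
So far: 0.0235548.
Correction k=1: B_{2}/2! · (f^{(1)}(33) − f^{(1)}(5)) = 1/12 · (-2.52968e-06 − (-0.00480000)) = 0.000399789.
After k=1: 0.0239546.
Correction k=2: B_{4}/4! · (f^{(3)}(33) − f^{(3)}(5)) = −1/720 · (-4.64588e-08 − (-0.00384000)) = -5.33327e-06.
After k=2: 0.0239492.
Correction k=3: B_{6}/6! · (f^{(5)}(33) − f^{(5)}(5)) = 1/30240 · (-1.79180e-09 − (-0.00645120)) = 2.13333e-07.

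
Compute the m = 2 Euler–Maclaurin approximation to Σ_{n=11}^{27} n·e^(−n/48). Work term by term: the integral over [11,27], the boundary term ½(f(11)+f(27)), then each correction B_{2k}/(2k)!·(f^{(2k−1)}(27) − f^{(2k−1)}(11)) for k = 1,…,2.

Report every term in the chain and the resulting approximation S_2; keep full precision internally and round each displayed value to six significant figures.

S_2 ≈ 212.812

∫_11^27 x·e^(−x/48) dx evaluates to 200.777.
Endpoint term: (f(11) + f(27))/2 = (8.74716 + 15.3841)/2 = 12.0656.
So far: 212.843.
Order-1 term: 1/12 · (0.249280 − 0.612964) = -0.0303070.
Partial sum through k=1: 212.812.
Order-2 term: −1/720 · (0.000602798 − 0.000956318) = 4.91000e-07.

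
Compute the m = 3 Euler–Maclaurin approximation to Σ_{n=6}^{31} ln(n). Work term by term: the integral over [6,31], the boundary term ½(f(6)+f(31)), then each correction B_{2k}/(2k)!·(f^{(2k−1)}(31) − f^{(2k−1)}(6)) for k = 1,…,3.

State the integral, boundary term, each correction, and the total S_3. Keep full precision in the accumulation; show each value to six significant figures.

S_3 ≈ 73.3047

The integral term ∫_6^31 ln(x) dx = 70.7030.
Boundary: ½(f(6) + f(31)) = ½(1.79176 + 3.43399) = 2.61287.
Integral + boundary = 73.3159.
k=1: B_{2}/(2)! × [f^{(1)}(31) − f^{(1)}(6)] = 1/12 × (0.0322581 − 0.166667) = -0.0112007.
Partial sum through k=1: 73.3047.
k=2: B_{4}/(4)! × [f^{(3)}(31) − f^{(3)}(6)] = −1/720 × (6.71344e-05 − 0.00925926) = 1.27668e-05.
Partial sum through k=2: 73.3047.
k=3: B_{6}/(6)! × [f^{(5)}(31) − f^{(5)}(6)] = 1/30240 × (8.38306e-07 − 0.00308642) = -1.02036e-07.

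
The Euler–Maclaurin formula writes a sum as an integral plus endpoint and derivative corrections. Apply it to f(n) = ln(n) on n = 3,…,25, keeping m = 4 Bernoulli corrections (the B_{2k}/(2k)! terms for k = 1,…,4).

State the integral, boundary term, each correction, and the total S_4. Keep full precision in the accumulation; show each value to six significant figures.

∫_3^25 ln(x) dx evaluates to 55.1761.
Boundary: ½(f(3) + f(25)) = ½(1.09861 + 3.21888) = 2.15874.
So far: 57.3348.
k=1: B_{2}/(2)! × [f^{(1)}(25) − f^{(1)}(3)] = 1/12 × (0.0400000 − 0.333333) = -0.0244444.
Partial sum through k=1: 57.3104.
k=2: B_{4}/(4)! × [f^{(3)}(25) − f^{(3)}(3)] = −1/720 × (0.000128000 − 0.0740741) = 0.000102703.
Partial sum through k=2: 57.3105.
k=3: B_{6}/(6)! × [f^{(5)}(25) − f^{(5)}(3)] = 1/30240 × (2.45760e-06 − 0.0987654) = -3.26597e-06.
Partial sum through k=3: 57.3105.
k=4: B_{8}/(8)! × [f^{(7)}(25) − f^{(7)}(3)] = −1/1209600 × (1.17965e-07 − 0.329218) = 2.72171e-07.

S_4 ≈ 57.3105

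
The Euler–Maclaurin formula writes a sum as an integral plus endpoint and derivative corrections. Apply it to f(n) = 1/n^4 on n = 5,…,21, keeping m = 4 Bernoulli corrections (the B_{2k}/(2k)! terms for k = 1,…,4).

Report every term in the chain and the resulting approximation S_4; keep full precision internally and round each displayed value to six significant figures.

S_4 ≈ 0.00353780

Integral: ∫_5^21 1/x^4 dx = 0.00263067.
Boundary: ½(f(5) + f(21)) = ½(0.00160000 + 5.14189e-06) = 0.000802571.
Integral + boundary = 0.00343324.
Order-1 term: 1/12 · (-9.79408e-07 − (-0.00128000)) = 0.000106585.
Running total after k=1: 0.00353983.
Order-2 term: −1/720 · (-6.66264e-08 − (-0.00153600)) = -2.13324e-06.
Running total after k=2: 0.00353770.
Order-3 term: 1/30240 · (-8.46049e-09 − (-0.00344064)) = 1.13777e-07.
Running total after k=3: 0.00353781.
Order-4 term: −1/1209600 · (-1.72663e-09 − (-0.0123863)) = -1.02400e-08.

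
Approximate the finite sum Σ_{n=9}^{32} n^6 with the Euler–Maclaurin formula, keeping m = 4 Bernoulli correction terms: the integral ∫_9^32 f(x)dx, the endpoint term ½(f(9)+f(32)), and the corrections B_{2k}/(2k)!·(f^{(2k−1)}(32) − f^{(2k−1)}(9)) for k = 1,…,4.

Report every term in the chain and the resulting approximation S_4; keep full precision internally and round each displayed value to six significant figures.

Integral: ∫_9^32 x^6 dx = 4.90785e+09.
Boundary: ½(f(9) + f(32)) = ½(531441 + 1.07374e+09) = 5.37137e+08.
Integral + boundary = 5.44499e+09.
Order-1 term: 1/12 · (2.01327e+08 − 354294) = 1.67477e+07.
Running total after k=1: 5.46174e+09.
Order-2 term: −1/720 · (3.93216e+06 − 87480.0) = -5339.83.
Running total after k=2: 5.46173e+09.
Order-3 term: 1/30240 · (23040.0 − 6480.00) = 0.547619.
Running total after k=3: 5.46173e+09.
Order-4 term: −1/1209600 · (0.00000 − 0.00000) = 0.00000.

S_4 ≈ 5.46173e+09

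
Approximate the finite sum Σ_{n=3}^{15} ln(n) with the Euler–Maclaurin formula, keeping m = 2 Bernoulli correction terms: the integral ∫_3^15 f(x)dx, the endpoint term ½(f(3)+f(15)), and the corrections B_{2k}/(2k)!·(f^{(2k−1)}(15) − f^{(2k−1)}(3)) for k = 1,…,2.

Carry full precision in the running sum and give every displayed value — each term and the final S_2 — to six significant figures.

Integral: ∫_3^15 ln(x) dx = 25.3249.
½[f(3) + f(15)] = ½[1.09861 + 2.70805] = 1.90333.
So far: 27.2282.
Order-1 term: 1/12 · (0.0666667 − 0.333333) = -0.0222222.
Partial sum through k=1: 27.2060.
Order-2 term: −1/720 · (0.000592593 − 0.0740741) = 0.000102058.

S_2 ≈ 27.2061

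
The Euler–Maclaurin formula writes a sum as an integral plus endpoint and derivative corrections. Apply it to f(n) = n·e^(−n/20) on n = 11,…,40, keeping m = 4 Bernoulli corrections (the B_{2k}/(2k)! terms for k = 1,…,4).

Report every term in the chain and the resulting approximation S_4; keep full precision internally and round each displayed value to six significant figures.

Integral: ∫_11^40 x·e^(−x/20) dx = 195.307.
Endpoint term: (f(11) + f(40))/2 = (6.34645 + 5.41341)/2 = 5.87993.
Integral + boundary = 201.186.
Order-1 term: 1/12 · (-0.135335 − 0.259627) = -0.0329136.
Partial sum through k=1: 201.154.
Order-2 term: −1/720 · (0.000338338 − 0.00353382) = 4.43817e-06.
Partial sum through k=2: 201.154.
Order-3 term: 1/30240 · (2.53754e-06 − 1.60464e-05) = -4.46722e-10.
Partial sum through k=3: 201.154.
Order-4 term: −1/1209600 · (1.05731e-08 − 5.81457e-08) = 3.93292e-14.

S_4 ≈ 201.154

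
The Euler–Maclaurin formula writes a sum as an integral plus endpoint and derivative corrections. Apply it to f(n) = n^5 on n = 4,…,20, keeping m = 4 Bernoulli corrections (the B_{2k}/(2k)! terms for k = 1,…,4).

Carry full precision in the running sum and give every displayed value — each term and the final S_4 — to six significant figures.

The integral term ∫_4^20 x^5 dx = 1.06660e+07.
½[f(4) + f(20)] = ½[1024.00 + 3.20000e+06] = 1.60051e+06.
Running total after boundary: 1.22665e+07.
Order-1 term: 1/12 · (800000 − 1280.00) = 66560.0.
Partial sum through k=1: 1.23331e+07.
Order-2 term: −1/720 · (24000.0 − 960.000) = -32.0000.
Partial sum through k=2: 1.23330e+07.
Order-3 term: 1/30240 · (120.000 − 120.000) = 0.00000.
Partial sum through k=3: 1.23330e+07.
Order-4 term: −1/1209600 · (0.00000 − 0.00000) = 0.00000.

S_4 ≈ 1.23330e+07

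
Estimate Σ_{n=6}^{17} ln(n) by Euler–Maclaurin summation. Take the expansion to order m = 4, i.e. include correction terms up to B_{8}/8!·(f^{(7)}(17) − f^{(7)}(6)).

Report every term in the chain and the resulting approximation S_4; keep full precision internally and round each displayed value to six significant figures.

S_4 ≈ 28.7176

The integral term ∫_6^17 ln(x) dx = 26.4141.
Boundary: ½(f(6) + f(17)) = ½(1.79176 + 2.83321) = 2.31249.
Integral + boundary = 28.7266.
k=1: B_{2}/(2)! × [f^{(1)}(17) − f^{(1)}(6)] = 1/12 × (0.0588235 − 0.166667) = -0.00898693.
Running total after k=1: 28.7176.
k=2: B_{4}/(4)! × [f^{(3)}(17) − f^{(3)}(6)] = −1/720 × (0.000407083 − 0.00925926) = 1.22947e-05.
Running total after k=2: 28.7176.
k=3: B_{6}/(6)! × [f^{(5)}(17) − f^{(5)}(6)] = 1/30240 × (1.69031e-05 − 0.00308642) = -1.01505e-07.
Running total after k=3: 28.7176.
k=4: B_{8}/(8)! × [f^{(7)}(17) − f^{(7)}(6)] = −1/1209600 × (1.75465e-06 − 0.00257202) = 2.12489e-09.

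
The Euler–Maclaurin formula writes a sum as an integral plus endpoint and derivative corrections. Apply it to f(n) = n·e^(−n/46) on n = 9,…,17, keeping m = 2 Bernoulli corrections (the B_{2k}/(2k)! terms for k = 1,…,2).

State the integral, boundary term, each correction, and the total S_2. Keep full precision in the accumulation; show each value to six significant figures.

Integral: ∫_9^17 x·e^(−x/46) dx = 77.7958.
Endpoint term: (f(9) + f(17))/2 = (7.40068 + 11.7476)/2 = 9.57414.
Running total after boundary: 87.3700.
Order-1 term: 1/12 · (0.435652 − 0.661414) = -0.0188135.
Partial sum through k=1: 87.3512.
Order-2 term: −1/720 · (0.000859037 − 0.00108980) = 3.20500e-07.

S_2 ≈ 87.3512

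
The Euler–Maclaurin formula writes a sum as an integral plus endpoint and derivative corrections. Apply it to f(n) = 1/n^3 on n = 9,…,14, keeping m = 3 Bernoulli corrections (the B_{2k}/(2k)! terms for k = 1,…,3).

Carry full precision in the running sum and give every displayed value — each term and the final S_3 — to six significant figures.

The integral term ∫_9^14 1/x^3 dx = 0.00362182.
½[f(9) + f(14)] = ½[0.00137174 + 0.000364431] = 0.000868087.
Running total after boundary: 0.00448991.
k=1: B_{2}/(2)! × [f^{(1)}(14) − f^{(1)}(9)] = 1/12 × (-7.80925e-05 − (-0.000457247)) = 3.15962e-05.
After k=1: 0.00452150.
k=2: B_{4}/(4)! × [f^{(3)}(14) − f^{(3)}(9)] = −1/720 × (-7.96862e-06 − (-0.000112901)) = -1.45739e-07.
After k=2: 0.00452136.
k=3: B_{6}/(6)! × [f^{(5)}(14) − f^{(5)}(9)] = 1/30240 × (-1.70756e-06 − (-5.85410e-05)) = 1.87941e-09.

S_3 ≈ 0.00452136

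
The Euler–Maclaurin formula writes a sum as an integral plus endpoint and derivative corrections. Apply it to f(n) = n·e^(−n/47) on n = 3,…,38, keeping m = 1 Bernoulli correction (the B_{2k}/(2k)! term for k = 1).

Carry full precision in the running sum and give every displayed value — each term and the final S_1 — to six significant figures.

Integral: ∫_3^38 x·e^(−x/47) dx = 424.830.
Endpoint term: (f(3) + f(38))/2 = (2.81449 + 16.9298)/2 = 9.87215.
So far: 434.702.
Order-1 term: 1/12 · (0.0853126 − 0.878282) = -0.0660808.

S_1 ≈ 434.636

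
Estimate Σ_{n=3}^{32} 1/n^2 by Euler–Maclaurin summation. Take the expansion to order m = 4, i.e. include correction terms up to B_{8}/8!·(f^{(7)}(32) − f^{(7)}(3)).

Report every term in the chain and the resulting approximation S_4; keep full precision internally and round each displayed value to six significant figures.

Integral: ∫_3^32 1/x^2 dx = 0.302083.
Endpoint term: (f(3) + f(32))/2 = (0.111111 + 0.000976562)/2 = 0.0560438.
So far: 0.358127.
Correction k=1: B_{2}/2! · (f^{(1)}(32) − f^{(1)}(3)) = 1/12 · (-6.10352e-05 − (-0.0740741)) = 0.00616775.
Partial sum through k=1: 0.364295.
Correction k=2: B_{4}/4! · (f^{(3)}(32) − f^{(3)}(3)) = −1/720 · (-7.15256e-07 − (-0.0987654)) = -0.000137173.
Partial sum through k=2: 0.364158.
Correction k=3: B_{6}/6! · (f^{(5)}(32) − f^{(5)}(3)) = 1/30240 · (-2.09548e-08 − (-0.329218)) = 1.08868e-05.
Partial sum through k=3: 0.364169.
Correction k=4: B_{8}/8! · (f^{(7)}(32) − f^{(7)}(3)) = −1/1209600 · (-1.14596e-09 − (-2.04847)) = -1.69351e-06.

S_4 ≈ 0.364167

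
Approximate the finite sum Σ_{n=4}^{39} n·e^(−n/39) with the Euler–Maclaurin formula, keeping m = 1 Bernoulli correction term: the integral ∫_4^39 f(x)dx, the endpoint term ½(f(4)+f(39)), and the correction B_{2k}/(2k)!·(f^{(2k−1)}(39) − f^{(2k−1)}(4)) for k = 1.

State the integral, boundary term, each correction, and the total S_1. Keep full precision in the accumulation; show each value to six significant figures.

S_1 ≈ 403.348

∫_4^39 x·e^(−x/39) dx evaluates to 394.437.
Boundary: ½(f(4) + f(39)) = ½(3.61008 + 14.3473) = 8.97869.
Integral + boundary = 403.416.
Correction k=1: B_{2}/2! · (f^{(1)}(39) − f^{(1)}(4)) = 1/12 · (0.00000 − 0.809954) = -0.0674962.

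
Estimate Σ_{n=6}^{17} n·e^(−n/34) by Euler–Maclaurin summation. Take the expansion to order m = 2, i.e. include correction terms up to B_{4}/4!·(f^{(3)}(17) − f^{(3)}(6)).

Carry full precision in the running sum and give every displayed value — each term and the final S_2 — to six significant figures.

The integral term ∫_6^17 x·e^(−x/34) dx = 88.2597.
½[f(6) + f(17)] = ½[5.02934 + 10.3110] = 7.67018.
Running total after boundary: 95.9299.
Correction k=1: B_{2}/2! · (f^{(1)}(17) − f^{(1)}(6)) = 1/12 · (0.303265 − 0.690302) = -0.0322530.
Partial sum through k=1: 95.8976.
Correction k=2: B_{4}/4! · (f^{(3)}(17) − f^{(3)}(6)) = −1/720 · (0.00131170 − 0.00204736) = 1.02175e-06.

S_2 ≈ 95.8976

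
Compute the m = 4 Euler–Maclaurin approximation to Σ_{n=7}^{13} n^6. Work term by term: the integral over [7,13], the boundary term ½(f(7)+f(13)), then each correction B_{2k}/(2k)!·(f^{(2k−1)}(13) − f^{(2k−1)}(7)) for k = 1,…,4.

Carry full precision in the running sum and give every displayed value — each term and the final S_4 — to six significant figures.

S_4 ≈ 1.14956e+07

The integral term ∫_7^13 x^6 dx = 8.84642e+06.
Endpoint term: (f(7) + f(13))/2 = (117649 + 4.82681e+06)/2 = 2.47223e+06.
Integral + boundary = 1.13187e+07.
Correction k=1: B_{2}/2! · (f^{(1)}(13) − f^{(1)}(7)) = 1/12 · (2.22776e+06 − 100842) = 177243.
Running total after k=1: 1.14959e+07.
Correction k=2: B_{4}/4! · (f^{(3)}(13) − f^{(3)}(7)) = −1/720 · (263640 − 41160.0) = -309.000.
Running total after k=2: 1.14956e+07.
Correction k=3: B_{6}/6! · (f^{(5)}(13) − f^{(5)}(7)) = 1/30240 · (9360.00 − 5040.00) = 0.142857.
Running total after k=3: 1.14956e+07.
Correction k=4: B_{8}/8! · (f^{(7)}(13) − f^{(7)}(7)) = −1/1209600 · (0.00000 − 0.00000) = 0.00000.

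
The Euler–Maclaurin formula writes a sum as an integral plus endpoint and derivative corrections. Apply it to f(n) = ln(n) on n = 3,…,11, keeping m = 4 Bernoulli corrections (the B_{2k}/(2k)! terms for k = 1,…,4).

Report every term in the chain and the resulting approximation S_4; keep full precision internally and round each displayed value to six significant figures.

S_4 ≈ 16.8092

Integral: ∫_3^11 ln(x) dx = 15.0810.
Boundary: ½(f(3) + f(11)) = ½(1.09861 + 2.39790) = 1.74825.
Running total after boundary: 16.8293.
Correction k=1: B_{2}/2! · (f^{(1)}(11) − f^{(1)}(3)) = 1/12 · (0.0909091 − 0.333333) = -0.0202020.
Partial sum through k=1: 16.8091.
Correction k=2: B_{4}/4! · (f^{(3)}(11) − f^{(3)}(3)) = −1/720 · (0.00150263 − 0.0740741) = 0.000100794.
Partial sum through k=2: 16.8092.
Correction k=3: B_{6}/6! · (f^{(5)}(11) − f^{(5)}(3)) = 1/30240 · (0.000149021 − 0.0987654) = -3.26112e-06.
Partial sum through k=3: 16.8092.
Correction k=4: B_{8}/8! · (f^{(7)}(11) − f^{(7)}(3)) = −1/1209600 · (3.69474e-05 − 0.329218) = 2.72141e-07.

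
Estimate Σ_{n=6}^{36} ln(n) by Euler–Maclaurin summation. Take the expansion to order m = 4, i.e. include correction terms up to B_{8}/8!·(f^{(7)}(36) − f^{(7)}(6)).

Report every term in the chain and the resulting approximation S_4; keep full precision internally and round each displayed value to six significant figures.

S_4 ≈ 90.9322

Integral: ∫_6^36 ln(x) dx = 88.2561.
Endpoint term: (f(6) + f(36))/2 = (1.79176 + 3.58352)/2 = 2.68764.
Integral + boundary = 90.9438.
Order-1 term: 1/12 · (0.0277778 − 0.166667) = -0.0115741.
Running total after k=1: 90.9322.
Order-2 term: −1/720 · (4.28669e-05 − 0.00925926) = 1.28005e-05.
Running total after k=2: 90.9322.
Order-3 term: 1/30240 · (3.96916e-07 − 0.00308642) = -1.02051e-07.
Running total after k=3: 90.9322.
Order-4 term: −1/1209600 · (9.18787e-09 − 0.00257202) = 2.12633e-09.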